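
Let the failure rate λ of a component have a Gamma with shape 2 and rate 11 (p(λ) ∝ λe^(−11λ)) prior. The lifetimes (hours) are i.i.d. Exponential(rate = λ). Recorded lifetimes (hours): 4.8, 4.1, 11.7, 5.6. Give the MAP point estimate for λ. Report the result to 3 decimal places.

The Exponential(rate=λ) likelihood is ∝ λ^n e^(−λΣtᵢ). Here n = 4 and Σtᵢ = 4.8 + 4.1 + 11.7 + 5.6 = 26.2.
Posterior ∝ λe^(−11λ) · λ^4e^(−26.2λ) = λ^5e^(−37.2λ), i.e. Gamma(6, 37.2).
Mode = (a−1)/b = 5/37.2 ≈ 0.134.

λ̂_MAP = 0.134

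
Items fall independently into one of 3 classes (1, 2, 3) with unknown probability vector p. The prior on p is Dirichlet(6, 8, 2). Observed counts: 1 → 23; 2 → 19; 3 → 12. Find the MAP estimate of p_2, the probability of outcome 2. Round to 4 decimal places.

The posterior is Dirichlet(αᵢ + nᵢ) = Dirichlet(29, 27, 14).
For a Dirichlet(a₁,…,a_K) with all aᵢ > 1, the mode has j-th component (aⱼ − 1)/(Σaᵢ − K).
Here Σaᵢ = 70 and K = 3, so p_2 = (27 − 1)/(70 − 3) = 26/67 ≈ 0.3881.

MAP estimate: 0.3881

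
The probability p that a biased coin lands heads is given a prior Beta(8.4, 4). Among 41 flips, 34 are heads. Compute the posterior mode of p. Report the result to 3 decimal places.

Prior: Beta(8.4, 4).
Data: 34 successes in 41 trials. The binomial likelihood contributes p^34(1−p)^7, so the posterior is Beta(8.4+34, 4+7) = Beta(42.4, 11).
For Beta(a, b) with a, b > 1 the mode is (a−1)/(a+b−2) = 41.4/51.4 ≈ 0.805.

p̂_MAP = 0.805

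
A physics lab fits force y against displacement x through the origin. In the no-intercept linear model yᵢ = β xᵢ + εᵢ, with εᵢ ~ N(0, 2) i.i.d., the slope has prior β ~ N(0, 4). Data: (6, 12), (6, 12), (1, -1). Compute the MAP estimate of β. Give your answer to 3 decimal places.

log p(β | y) = −Σ(yᵢ − βxᵢ)²/(2·2) − β²/(2·4) + const.
Setting the derivative to zero: Σxᵢ(yᵢ − βxᵢ)/2 − β/4 = 0, so β = Σxᵢyᵢ / (Σxᵢ² + σ²/τ²).
Σxᵢyᵢ = 6·12 + 6·12 + 1·(-1) = 143; Σxᵢ² = 73; σ²/τ² = 0.5.
β̂_MAP = 143 / (73 + 0.5) = 143/73.5 ≈ 1.946.

β̂_MAP = 1.946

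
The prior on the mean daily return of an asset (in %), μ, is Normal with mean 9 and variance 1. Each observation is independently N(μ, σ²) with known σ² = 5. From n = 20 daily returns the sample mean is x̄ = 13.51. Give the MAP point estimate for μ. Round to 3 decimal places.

μ̂_MAP = 12.608

n = 20, x̄ = 13.51.
For a Normal prior and Normal likelihood with known variance, the posterior is Normal; its mode equals its mean, the precision-weighted average.
Prior precision 1/σ₀² = 1/1 = 1; data precision n/σ² = 20/5 = 4.
μ̂ = (1·9 + 4·13.51) / (1 + 4) = 63.04/5 = 12.608.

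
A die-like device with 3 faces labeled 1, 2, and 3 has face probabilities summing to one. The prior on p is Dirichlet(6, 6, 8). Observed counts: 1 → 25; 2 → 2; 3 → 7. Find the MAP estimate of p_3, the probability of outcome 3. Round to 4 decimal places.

The posterior is Dirichlet(αᵢ + nᵢ) = Dirichlet(31, 8, 15).
For a Dirichlet(a₁,…,a_K) with all aᵢ > 1, the mode has j-th component (aⱼ − 1)/(Σaᵢ − K).
Here Σaᵢ = 54 and K = 3, so p_3 = (15 − 1)/(54 − 3) = 14/51 ≈ 0.2745.

MAP estimate: 0.2745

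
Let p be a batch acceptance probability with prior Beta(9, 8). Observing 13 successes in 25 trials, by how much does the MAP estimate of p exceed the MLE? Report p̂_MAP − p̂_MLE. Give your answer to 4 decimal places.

MAP − MLE = 0.0050

Posterior is Beta(22, 20); MAP = (22−1)/(42−2) = 21/40 ≈ 0.52500.
MLE ignores the prior: p̂_MLE = k/n = 13/25 ≈ 0.52000.
Difference = 21/40 − 13/25 = 1/200 ≈ 0.0050.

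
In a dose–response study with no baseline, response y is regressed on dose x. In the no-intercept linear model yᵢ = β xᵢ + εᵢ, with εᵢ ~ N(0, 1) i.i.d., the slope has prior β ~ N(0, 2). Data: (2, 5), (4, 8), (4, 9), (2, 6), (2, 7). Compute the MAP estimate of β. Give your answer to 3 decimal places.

β̂_MAP = 2.337

log p(β | y) = −Σ(yᵢ − βxᵢ)²/(2·1) − β²/(2·2) + const.
Setting the derivative to zero: Σxᵢ(yᵢ − βxᵢ)/1 − β/2 = 0, so β = Σxᵢyᵢ / (Σxᵢ² + σ²/τ²).
Σxᵢyᵢ = 2·5 + 4·8 + 4·9 + 2·6 + 2·7 = 104; Σxᵢ² = 44; σ²/τ² = 0.5.
β̂_MAP = 104 / (44 + 0.5) = 104/44.5 ≈ 2.337.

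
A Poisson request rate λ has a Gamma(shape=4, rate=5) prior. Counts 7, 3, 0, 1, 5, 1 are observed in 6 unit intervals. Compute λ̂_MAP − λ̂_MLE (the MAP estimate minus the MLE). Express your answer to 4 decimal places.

MAP − MLE = -1.0152

Σxᵢ = 17. Posterior is Gamma(21, 11); MAP = (21−1)/11 = 20/11 ≈ 1.81818.
MLE = x̄ = 17/6 ≈ 2.83333.
Difference = 20/11 − 17/6 = -67/66 ≈ -1.0152.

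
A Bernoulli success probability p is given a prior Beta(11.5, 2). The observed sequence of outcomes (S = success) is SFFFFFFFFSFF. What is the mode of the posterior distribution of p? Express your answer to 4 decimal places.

Prior: Beta(11.5, 2).
Data: 2 successes in 12 trials (from the sequence). The binomial likelihood contributes p^2(1−p)^10, so the posterior is Beta(11.5+2, 2+10) = Beta(13.5, 12).
For Beta(a, b) with a, b > 1 the mode is (a−1)/(a+b−2) = 12.5/23.5 ≈ 0.5319.

p̂_MAP = 0.5319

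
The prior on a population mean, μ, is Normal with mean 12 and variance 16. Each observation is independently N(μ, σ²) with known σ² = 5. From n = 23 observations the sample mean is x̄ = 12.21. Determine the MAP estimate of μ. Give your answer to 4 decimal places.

n = 23, x̄ = 12.21.
For a Normal prior and Normal likelihood with known variance, the posterior is Normal; its mode equals its mean, the precision-weighted average.
Prior precision 1/σ₀² = 1/16 = 0.0625; data precision n/σ² = 23/5 = 4.6.
μ̂ = (0.0625·12 + 4.6·12.21) / (0.0625 + 4.6) = 56.916/4.6625 = 113832/9325 ≈ 12.2072.

μ̂_MAP = 12.2072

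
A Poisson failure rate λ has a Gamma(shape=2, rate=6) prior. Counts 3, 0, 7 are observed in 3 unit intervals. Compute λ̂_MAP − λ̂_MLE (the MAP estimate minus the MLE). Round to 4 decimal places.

MAP − MLE = -2.1111

Σxᵢ = 10. Posterior is Gamma(12, 9); MAP = (12−1)/9 = 11/9 ≈ 1.22222.
MLE = x̄ = 10/3 ≈ 3.33333.
Difference = 11/9 − 10/3 = -19/9 ≈ -2.1111.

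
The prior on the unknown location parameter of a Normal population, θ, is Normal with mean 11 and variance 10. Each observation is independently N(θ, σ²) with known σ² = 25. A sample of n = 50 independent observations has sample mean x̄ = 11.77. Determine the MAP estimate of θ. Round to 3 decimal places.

θ̂_MAP = 11.733

n = 50, x̄ = 11.77.
For a Normal prior and Normal likelihood with known variance, the posterior is Normal; its mode equals its mean, the precision-weighted average.
Prior precision 1/σ₀² = 1/10 = 0.1; data precision n/σ² = 50/25 = 2.
θ̂ = (0.1·11 + 2·11.77) / (0.1 + 2) = 24.64/2.1 = 176/15 ≈ 11.733.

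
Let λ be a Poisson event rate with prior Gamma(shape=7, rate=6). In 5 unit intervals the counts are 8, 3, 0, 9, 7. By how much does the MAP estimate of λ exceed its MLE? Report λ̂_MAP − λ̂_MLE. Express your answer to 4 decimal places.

MAP − MLE = -2.4000

Σxᵢ = 27. Posterior is Gamma(34, 11); MAP = (34−1)/11 = 33/11 ≈ 3.00000.
MLE = x̄ = 27/5 ≈ 5.40000.
Difference = 33/11 − 27/5 = -12/5 ≈ -2.4000.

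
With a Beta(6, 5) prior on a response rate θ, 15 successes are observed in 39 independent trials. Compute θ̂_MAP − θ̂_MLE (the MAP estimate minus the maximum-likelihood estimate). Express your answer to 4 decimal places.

Posterior is Beta(21, 29); MAP = (21−1)/(50−2) = 20/48 ≈ 0.41667.
MLE ignores the prior: θ̂_MLE = k/n = 15/39 ≈ 0.38462.
Difference = 20/48 − 15/39 = 5/156 ≈ 0.0321.

MAP − MLE = 0.0321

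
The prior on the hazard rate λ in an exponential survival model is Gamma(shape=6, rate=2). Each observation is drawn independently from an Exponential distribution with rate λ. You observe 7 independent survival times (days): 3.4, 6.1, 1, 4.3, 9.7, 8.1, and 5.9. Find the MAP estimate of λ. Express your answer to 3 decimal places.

The Exponential(rate=λ) likelihood is ∝ λ^n e^(−λΣtᵢ). Here n = 7 and Σtᵢ = 3.4 + 6.1 + 1 + 4.3 + 9.7 + 8.1 + 5.9 = 38.5.
Posterior ∝ λ^5e^(−2λ) · λ^7e^(−38.5λ) = λ^12e^(−40.5λ), i.e. Gamma(13, 40.5).
Mode = (a−1)/b = 12/40.5 ≈ 0.296.

λ̂_MAP = 0.296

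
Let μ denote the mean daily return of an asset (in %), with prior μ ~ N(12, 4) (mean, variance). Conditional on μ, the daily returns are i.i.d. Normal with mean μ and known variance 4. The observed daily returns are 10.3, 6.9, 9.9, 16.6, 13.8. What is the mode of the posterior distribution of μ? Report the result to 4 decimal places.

μ̂_MAP = 11.5833

n = 5; x̄ = (10.3 + 6.9 + 9.9 + 16.6 + 13.8)/5 = 57.5/5 = 11.5.
For a Normal prior and Normal likelihood with known variance, the posterior is Normal; its mode equals its mean, the precision-weighted average.
Prior precision 1/σ₀² = 1/4 = 0.25; data precision n/σ² = 5/4 = 1.25.
μ̂ = (0.25·12 + 1.25·11.5) / (0.25 + 1.25) = 17.375/1.5 = 139/12 ≈ 11.5833.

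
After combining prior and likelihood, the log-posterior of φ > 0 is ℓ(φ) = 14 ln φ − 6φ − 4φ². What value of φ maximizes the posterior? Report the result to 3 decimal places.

φ̂_MAP = 1.000

ℓ'(φ) = 14/φ − 6 − 8φ. Setting this to zero and multiplying by φ: 8φ² + 6φ − 14 = 0.
φ = (−6 + √(6² + 4·8·14)) / (2·8) = (−6 + √484) / 16 = (−6 + 22)/16 = 1.
ℓ''(φ) = −14/φ² − 8 < 0, confirming a maximum.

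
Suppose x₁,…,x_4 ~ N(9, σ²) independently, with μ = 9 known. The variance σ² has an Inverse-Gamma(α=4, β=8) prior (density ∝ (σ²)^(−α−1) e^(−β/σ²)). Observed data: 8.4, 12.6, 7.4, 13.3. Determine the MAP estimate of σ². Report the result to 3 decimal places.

Sum of squared deviations about the known mean: SS = (8.4−9)² + (12.6−9)² + (7.4−9)² + (13.3−9)² = 34.37.
The Normal likelihood contributes (σ²)^(−n/2) exp(−SS/(2σ²)), so the posterior is Inverse-Gamma(α + n/2, β + SS/2) = Inverse-Gamma(6, 25.185).
The mode of Inverse-Gamma(a, b) is b/(a+1) = 25.185/7 ≈ 3.598.

σ̂²_MAP = 3.598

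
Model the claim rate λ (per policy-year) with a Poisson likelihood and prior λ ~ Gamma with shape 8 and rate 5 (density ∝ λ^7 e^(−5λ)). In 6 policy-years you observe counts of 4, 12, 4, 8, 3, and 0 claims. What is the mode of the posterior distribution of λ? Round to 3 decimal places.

λ̂_MAP = 3.455

Σxᵢ = 4+12+4+8+3+0 = 31, with n = 6.
Posterior ∝ λ^7e^(−5λ) · λ^31e^(−6λ) = λ^38e^(−11λ), i.e. Gamma(shape=39, rate=11).
The mode of a Gamma(a, b) with a ≥ 1 (shape–rate) is (a−1)/b = 38/11 ≈ 3.455.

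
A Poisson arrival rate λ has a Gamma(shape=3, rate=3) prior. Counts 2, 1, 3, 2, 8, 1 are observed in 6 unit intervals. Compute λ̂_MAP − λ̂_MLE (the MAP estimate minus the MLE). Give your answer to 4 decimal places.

Σxᵢ = 17. Posterior is Gamma(20, 9); MAP = (20−1)/9 = 19/9 ≈ 2.11111.
MLE = x̄ = 17/6 ≈ 2.83333.
Difference = 19/9 − 17/6 = -13/18 ≈ -0.7222.

MAP − MLE = -0.7222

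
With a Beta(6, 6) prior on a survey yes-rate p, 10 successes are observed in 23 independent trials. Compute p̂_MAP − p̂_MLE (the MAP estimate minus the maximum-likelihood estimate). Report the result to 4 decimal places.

Posterior is Beta(16, 19); MAP = (16−1)/(35−2) = 15/33 ≈ 0.45455.
MLE ignores the prior: p̂_MLE = k/n = 10/23 ≈ 0.43478.
Difference = 15/33 − 10/23 = 5/253 ≈ 0.0198.

MAP − MLE = 0.0198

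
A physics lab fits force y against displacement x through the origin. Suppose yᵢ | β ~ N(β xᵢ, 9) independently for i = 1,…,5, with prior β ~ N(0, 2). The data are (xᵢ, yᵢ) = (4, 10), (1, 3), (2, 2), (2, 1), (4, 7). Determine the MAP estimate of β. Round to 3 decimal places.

β̂_MAP = 1.692

log p(β | y) = −Σ(yᵢ − βxᵢ)²/(2·9) − β²/(2·2) + const.
Setting the derivative to zero: Σxᵢ(yᵢ − βxᵢ)/9 − β/2 = 0, so β = Σxᵢyᵢ / (Σxᵢ² + σ²/τ²).
Σxᵢyᵢ = 4·10 + 1·3 + 2·2 + 2·1 + 4·7 = 77; Σxᵢ² = 41; σ²/τ² = 4.5.
β̂_MAP = 77 / (41 + 4.5) = 77/45.5 ≈ 1.692.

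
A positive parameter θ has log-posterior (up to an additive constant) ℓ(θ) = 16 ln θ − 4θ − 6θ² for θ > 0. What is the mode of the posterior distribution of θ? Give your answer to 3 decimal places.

ℓ'(θ) = 16/θ − 4 − 12θ. Setting this to zero and multiplying by θ: 12θ² + 4θ − 16 = 0.
θ = (−4 + √(4² + 4·12·16)) / (2·12) = (−4 + √784) / 24 = (−4 + 28)/24 = 1.
ℓ''(θ) = −16/θ² − 12 < 0, confirming a maximum.

θ̂_MAP = 1.000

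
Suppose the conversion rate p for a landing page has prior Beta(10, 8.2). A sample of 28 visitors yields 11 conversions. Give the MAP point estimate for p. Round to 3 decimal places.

Prior: Beta(10, 8.2).
Data: 11 successes in 28 trials. The binomial likelihood contributes p^11(1−p)^17, so the posterior is Beta(10+11, 8.2+17) = Beta(21, 25.2).
For Beta(a, b) with a, b > 1 the mode is (a−1)/(a+b−2) = 20/44.2 ≈ 0.452.

p̂_MAP = 0.452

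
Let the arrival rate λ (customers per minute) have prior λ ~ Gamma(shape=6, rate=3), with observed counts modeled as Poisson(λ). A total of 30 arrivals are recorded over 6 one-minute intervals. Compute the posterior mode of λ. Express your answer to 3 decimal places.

Σxᵢ = 30, n = 6.
Posterior ∝ λ^5e^(−3λ) · λ^30e^(−6λ) = λ^35e^(−9λ), i.e. Gamma(shape=36, rate=9).
The mode of a Gamma(a, b) with a ≥ 1 (shape–rate) is (a−1)/b = 35/9 ≈ 3.889.

λ̂_MAP = 3.889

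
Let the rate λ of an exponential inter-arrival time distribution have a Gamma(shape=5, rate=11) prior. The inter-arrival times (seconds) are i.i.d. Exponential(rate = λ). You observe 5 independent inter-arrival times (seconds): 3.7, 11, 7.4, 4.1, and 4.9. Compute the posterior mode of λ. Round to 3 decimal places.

λ̂_MAP = 0.214

The Exponential(rate=λ) likelihood is ∝ λ^n e^(−λΣtᵢ). Here n = 5 and Σtᵢ = 3.7 + 11 + 7.4 + 4.1 + 4.9 = 31.1.
Posterior ∝ λ^4e^(−11λ) · λ^5e^(−31.1λ) = λ^9e^(−42.1λ), i.e. Gamma(10, 42.1).
Mode = (a−1)/b = 9/42.1 ≈ 0.214.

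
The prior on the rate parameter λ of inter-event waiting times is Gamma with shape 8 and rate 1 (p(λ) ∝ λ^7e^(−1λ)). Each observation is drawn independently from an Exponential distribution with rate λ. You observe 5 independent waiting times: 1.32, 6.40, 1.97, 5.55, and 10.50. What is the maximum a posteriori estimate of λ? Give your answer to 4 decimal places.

λ̂_MAP = 0.4488

The Exponential(rate=λ) likelihood is ∝ λ^n e^(−λΣtᵢ). Here n = 5 and Σtᵢ = 1.32 + 6.40 + 1.97 + 5.55 + 10.50 = 25.74.
Posterior ∝ λ^7e^(−1λ) · λ^5e^(−25.74λ) = λ^12e^(−26.74λ), i.e. Gamma(13, 26.74).
Mode = (a−1)/b = 12/26.74 ≈ 0.4488.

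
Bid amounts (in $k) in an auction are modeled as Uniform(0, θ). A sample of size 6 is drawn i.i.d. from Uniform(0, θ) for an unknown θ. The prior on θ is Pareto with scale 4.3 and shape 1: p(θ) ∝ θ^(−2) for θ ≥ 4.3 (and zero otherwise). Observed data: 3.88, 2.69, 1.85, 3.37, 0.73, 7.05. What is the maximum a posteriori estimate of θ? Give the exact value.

θ̂_MAP = 7.05

The Uniform(0, θ) likelihood is θ^(−n) for θ ≥ max(xᵢ), zero otherwise. Here max(xᵢ) = 7.05.
Posterior ∝ θ^(−2) · θ^(−6) = θ^(−8) on θ ≥ max(4.3, 7.05) = 7.05.
This density is strictly decreasing in θ, so the posterior mode lies at the lower boundary of the support.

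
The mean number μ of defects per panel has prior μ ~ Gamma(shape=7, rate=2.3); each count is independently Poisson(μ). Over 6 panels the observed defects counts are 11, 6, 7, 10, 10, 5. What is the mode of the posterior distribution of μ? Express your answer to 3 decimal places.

Σxᵢ = 11+6+7+10+10+5 = 49, with n = 6.
Posterior ∝ μ^6e^(−2.3μ) · μ^49e^(−6μ) = μ^55e^(−8.3μ), i.e. Gamma(shape=56, rate=8.3).
The mode of a Gamma(a, b) with a ≥ 1 (shape–rate) is (a−1)/b = 55/8.3 ≈ 6.627.

μ̂_MAP = 6.627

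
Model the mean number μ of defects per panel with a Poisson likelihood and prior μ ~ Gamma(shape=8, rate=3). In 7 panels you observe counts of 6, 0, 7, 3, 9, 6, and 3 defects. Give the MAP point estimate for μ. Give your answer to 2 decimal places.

Σxᵢ = 6+0+7+3+9+6+3 = 34, with n = 7.
Posterior ∝ μ^7e^(−3μ) · μ^34e^(−7μ) = μ^41e^(−10μ), i.e. Gamma(shape=42, rate=10).
The mode of a Gamma(a, b) with a ≥ 1 (shape–rate) is (a−1)/b = 41/10 ≈ 4.10.

μ̂_MAP = 4.10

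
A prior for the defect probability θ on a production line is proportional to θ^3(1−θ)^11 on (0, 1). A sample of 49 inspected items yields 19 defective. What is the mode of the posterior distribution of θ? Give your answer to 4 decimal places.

θ̂_MAP = 0.3492

The prior density ∝ θ^3(1−θ)^11 is the kernel of Beta(4, 12).
Data: 19 successes in 49 trials. The binomial likelihood contributes θ^19(1−θ)^30, so the posterior is Beta(4+19, 12+30) = Beta(23, 42).
For Beta(a, b) with a, b > 1 the mode is (a−1)/(a+b−2) = 22/63 ≈ 0.3492.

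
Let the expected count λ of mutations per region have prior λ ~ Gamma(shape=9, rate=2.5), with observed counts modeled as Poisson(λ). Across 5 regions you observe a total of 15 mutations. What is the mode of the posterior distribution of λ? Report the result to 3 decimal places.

Σxᵢ = 15, n = 5.
Posterior ∝ λ^8e^(−2.5λ) · λ^15e^(−5λ) = λ^23e^(−7.5λ), i.e. Gamma(shape=24, rate=7.5).
The mode of a Gamma(a, b) with a ≥ 1 (shape–rate) is (a−1)/b = 23/7.5 ≈ 3.067.

λ̂_MAP = 3.067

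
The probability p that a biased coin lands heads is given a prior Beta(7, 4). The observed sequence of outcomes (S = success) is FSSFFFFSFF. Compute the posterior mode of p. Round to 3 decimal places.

p̂_MAP = 0.474

Prior: Beta(7, 4).
Data: 3 successes in 10 trials (from the sequence). The binomial likelihood contributes p^3(1−p)^7, so the posterior is Beta(7+3, 4+7) = Beta(10, 11).
For Beta(a, b) with a, b > 1 the mode is (a−1)/(a+b−2) = 9/19 ≈ 0.474.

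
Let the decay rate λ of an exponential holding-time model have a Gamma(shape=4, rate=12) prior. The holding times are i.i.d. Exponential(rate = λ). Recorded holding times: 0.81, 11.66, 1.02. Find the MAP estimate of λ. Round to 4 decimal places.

λ̂_MAP = 0.2354

The Exponential(rate=λ) likelihood is ∝ λ^n e^(−λΣtᵢ). Here n = 3 and Σtᵢ = 0.81 + 11.66 + 1.02 = 13.49.
Posterior ∝ λ^3e^(−12λ) · λ^3e^(−13.49λ) = λ^6e^(−25.49λ), i.e. Gamma(7, 25.49).
Mode = (a−1)/b = 6/25.49 ≈ 0.2354.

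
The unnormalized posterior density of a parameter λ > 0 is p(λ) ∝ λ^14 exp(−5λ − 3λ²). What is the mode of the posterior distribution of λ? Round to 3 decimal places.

λ̂_MAP = 1.167

ℓ'(λ) = 14/λ − 5 − 6λ. Setting this to zero and multiplying by λ: 6λ² + 5λ − 14 = 0.
λ = (−5 + √(5² + 4·6·14)) / (2·6) = (−5 + √361) / 12 = (−5 + 19)/12 = 7/6.
ℓ''(λ) = −14/λ² − 6 < 0, confirming a maximum.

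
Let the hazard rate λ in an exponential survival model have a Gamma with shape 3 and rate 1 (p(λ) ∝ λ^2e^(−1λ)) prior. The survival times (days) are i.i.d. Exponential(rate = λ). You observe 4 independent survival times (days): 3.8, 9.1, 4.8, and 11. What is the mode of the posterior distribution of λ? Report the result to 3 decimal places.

The Exponential(rate=λ) likelihood is ∝ λ^n e^(−λΣtᵢ). Here n = 4 and Σtᵢ = 3.8 + 9.1 + 4.8 + 11 = 28.7.
Posterior ∝ λ^2e^(−1λ) · λ^4e^(−28.7λ) = λ^6e^(−29.7λ), i.e. Gamma(7, 29.7).
Mode = (a−1)/b = 6/29.7 ≈ 0.202.

λ̂_MAP = 0.202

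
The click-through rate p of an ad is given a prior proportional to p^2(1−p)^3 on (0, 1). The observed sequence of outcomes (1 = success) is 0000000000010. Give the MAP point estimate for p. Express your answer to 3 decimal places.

p̂_MAP = 0.167

The prior density ∝ p^2(1−p)^3 is the kernel of Beta(3, 4).
Data: 1 success in 13 trials (from the sequence). The binomial likelihood contributes p(1−p)^12, so the posterior is Beta(3+1, 4+12) = Beta(4, 16).
For Beta(a, b) with a, b > 1 the mode is (a−1)/(a+b−2) = 3/18 ≈ 0.167.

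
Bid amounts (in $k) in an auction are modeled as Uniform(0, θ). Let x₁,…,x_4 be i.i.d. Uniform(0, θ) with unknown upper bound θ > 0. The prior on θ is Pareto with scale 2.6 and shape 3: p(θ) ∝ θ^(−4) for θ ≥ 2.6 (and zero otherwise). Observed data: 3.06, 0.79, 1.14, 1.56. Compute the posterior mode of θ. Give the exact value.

The Uniform(0, θ) likelihood is θ^(−n) for θ ≥ max(xᵢ), zero otherwise. Here max(xᵢ) = 3.06.
Posterior ∝ θ^(−4) · θ^(−4) = θ^(−8) on θ ≥ max(2.6, 3.06) = 3.06.
This density is strictly decreasing in θ, so the posterior mode lies at the lower boundary of the support.

θ̂_MAP = 3.06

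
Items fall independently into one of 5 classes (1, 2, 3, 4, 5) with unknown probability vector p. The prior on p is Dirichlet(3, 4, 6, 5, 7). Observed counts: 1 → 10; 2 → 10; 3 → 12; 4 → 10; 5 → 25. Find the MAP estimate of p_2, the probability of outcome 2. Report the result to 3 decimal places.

The posterior is Dirichlet(αᵢ + nᵢ) = Dirichlet(13, 14, 18, 15, 32).
For a Dirichlet(a₁,…,a_K) with all aᵢ > 1, the mode has j-th component (aⱼ − 1)/(Σaᵢ − K).
Here Σaᵢ = 92 and K = 5, so p_2 = (14 − 1)/(92 − 5) = 13/87 ≈ 0.149.

MAP estimate: 0.149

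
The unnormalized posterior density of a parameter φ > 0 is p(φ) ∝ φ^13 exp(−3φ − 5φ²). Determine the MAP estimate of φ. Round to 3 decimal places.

φ̂_MAP = 1.000

ℓ'(φ) = 13/φ − 3 − 10φ. Setting this to zero and multiplying by φ: 10φ² + 3φ − 13 = 0.
φ = (−3 + √(3² + 4·10·13)) / (2·10) = (−3 + √529) / 20 = (−3 + 23)/20 = 1.
ℓ''(φ) = −13/φ² − 10 < 0, confirming a maximum.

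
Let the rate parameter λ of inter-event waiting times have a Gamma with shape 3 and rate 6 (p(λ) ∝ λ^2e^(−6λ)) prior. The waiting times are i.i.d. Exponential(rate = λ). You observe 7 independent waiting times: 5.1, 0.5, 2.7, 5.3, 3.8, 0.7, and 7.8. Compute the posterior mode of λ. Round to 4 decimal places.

λ̂_MAP = 0.2821

The Exponential(rate=λ) likelihood is ∝ λ^n e^(−λΣtᵢ). Here n = 7 and Σtᵢ = 5.1 + 0.5 + 2.7 + 5.3 + 3.8 + 0.7 + 7.8 = 25.9.
Posterior ∝ λ^2e^(−6λ) · λ^7e^(−25.9λ) = λ^9e^(−31.9λ), i.e. Gamma(10, 31.9).
Mode = (a−1)/b = 9/31.9 ≈ 0.2821.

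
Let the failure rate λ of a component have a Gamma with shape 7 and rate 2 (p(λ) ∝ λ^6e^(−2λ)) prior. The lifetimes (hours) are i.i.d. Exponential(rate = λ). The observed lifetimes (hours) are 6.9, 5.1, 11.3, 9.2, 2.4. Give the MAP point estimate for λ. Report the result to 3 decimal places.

The Exponential(rate=λ) likelihood is ∝ λ^n e^(−λΣtᵢ). Here n = 5 and Σtᵢ = 6.9 + 5.1 + 11.3 + 9.2 + 2.4 = 34.9.
Posterior ∝ λ^6e^(−2λ) · λ^5e^(−34.9λ) = λ^11e^(−36.9λ), i.e. Gamma(12, 36.9).
Mode = (a−1)/b = 11/36.9 ≈ 0.298.

λ̂_MAP = 0.298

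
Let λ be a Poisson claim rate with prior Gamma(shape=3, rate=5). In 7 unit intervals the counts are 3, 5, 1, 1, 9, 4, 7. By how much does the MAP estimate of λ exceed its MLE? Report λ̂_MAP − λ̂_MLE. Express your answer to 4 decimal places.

Σxᵢ = 30. Posterior is Gamma(33, 12); MAP = (33−1)/12 = 32/12 ≈ 2.66667.
MLE = x̄ = 30/7 ≈ 4.28571.
Difference = 32/12 − 30/7 = -34/21 ≈ -1.6190.

MAP − MLE = -1.6190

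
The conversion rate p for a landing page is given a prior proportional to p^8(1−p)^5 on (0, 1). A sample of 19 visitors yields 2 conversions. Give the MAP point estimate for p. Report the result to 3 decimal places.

p̂_MAP = 0.313

The prior density ∝ p^8(1−p)^5 is the kernel of Beta(9, 6).
Data: 2 successes in 19 trials. The binomial likelihood contributes p^2(1−p)^17, so the posterior is Beta(9+2, 6+17) = Beta(11, 23).
For Beta(a, b) with a, b > 1 the mode is (a−1)/(a+b−2) = 10/32 ≈ 0.313.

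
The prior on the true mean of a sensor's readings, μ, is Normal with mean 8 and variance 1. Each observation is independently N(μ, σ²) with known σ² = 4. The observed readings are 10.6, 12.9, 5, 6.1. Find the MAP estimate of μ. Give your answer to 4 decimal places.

n = 4; x̄ = (10.6 + 12.9 + 5 + 6.1)/4 = 34.6/4 = 8.65.
For a Normal prior and Normal likelihood with known variance, the posterior is Normal; its mode equals its mean, the precision-weighted average.
Prior precision 1/σ₀² = 1/1 = 1; data precision n/σ² = 4/4 = 1.
μ̂ = (1·8 + 1·8.65) / (1 + 1) = 16.65/2 = 8.3250.

μ̂_MAP = 8.3250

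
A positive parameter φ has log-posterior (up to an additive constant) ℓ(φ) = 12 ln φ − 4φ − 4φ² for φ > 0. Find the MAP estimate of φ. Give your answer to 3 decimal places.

φ̂_MAP = 1.000

ℓ'(φ) = 12/φ − 4 − 8φ. Setting this to zero and multiplying by φ: 8φ² + 4φ − 12 = 0.
φ = (−4 + √(4² + 4·8·12)) / (2·8) = (−4 + √400) / 16 = (−4 + 20)/16 = 1.
ℓ''(φ) = −12/φ² − 8 < 0, confirming a maximum.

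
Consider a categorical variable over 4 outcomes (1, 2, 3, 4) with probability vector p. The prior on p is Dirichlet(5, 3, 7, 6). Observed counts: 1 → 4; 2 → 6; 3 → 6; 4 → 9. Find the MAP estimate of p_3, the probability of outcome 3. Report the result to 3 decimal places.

The posterior is Dirichlet(αᵢ + nᵢ) = Dirichlet(9, 9, 13, 15).
For a Dirichlet(a₁,…,a_K) with all aᵢ > 1, the mode has j-th component (aⱼ − 1)/(Σaᵢ − K).
Here Σaᵢ = 46 and K = 4, so p_3 = (13 − 1)/(46 − 4) = 12/42 ≈ 0.286.

MAP estimate: 0.286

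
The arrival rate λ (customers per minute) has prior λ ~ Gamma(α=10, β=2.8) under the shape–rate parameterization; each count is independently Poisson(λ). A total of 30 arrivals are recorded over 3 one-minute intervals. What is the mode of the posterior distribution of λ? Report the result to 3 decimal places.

Σxᵢ = 30, n = 3.
Posterior ∝ λ^9e^(−2.8λ) · λ^30e^(−3λ) = λ^39e^(−5.8λ), i.e. Gamma(shape=40, rate=5.8).
The mode of a Gamma(a, b) with a ≥ 1 (shape–rate) is (a−1)/b = 39/5.8 ≈ 6.724.

λ̂_MAP = 6.724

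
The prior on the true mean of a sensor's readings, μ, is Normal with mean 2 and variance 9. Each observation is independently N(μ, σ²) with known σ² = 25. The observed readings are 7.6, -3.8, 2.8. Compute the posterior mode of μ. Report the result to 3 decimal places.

μ̂_MAP = 2.104

n = 3; x̄ = (7.6 + (-3.8) + 2.8)/3 = 6.6/3 = 2.2.
For a Normal prior and Normal likelihood with known variance, the posterior is Normal; its mode equals its mean, the precision-weighted average.
Prior precision 1/σ₀² = 1/9; data precision n/σ² = 3/25 = 0.12.
μ̂ = ((1/9)·2 + 0.12·2.2) / (1/9 + 0.12) = (547/1125)/(52/225) = 547/260 ≈ 2.104.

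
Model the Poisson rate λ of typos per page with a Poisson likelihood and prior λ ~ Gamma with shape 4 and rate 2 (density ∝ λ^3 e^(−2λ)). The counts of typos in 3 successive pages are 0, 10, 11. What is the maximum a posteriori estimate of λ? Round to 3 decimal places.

λ̂_MAP = 4.800

Σxᵢ = 0+10+11 = 21, with n = 3.
Posterior ∝ λ^3e^(−2λ) · λ^21e^(−3λ) = λ^24e^(−5λ), i.e. Gamma(shape=25, rate=5).
The mode of a Gamma(a, b) with a ≥ 1 (shape–rate) is (a−1)/b = 24/5 ≈ 4.800.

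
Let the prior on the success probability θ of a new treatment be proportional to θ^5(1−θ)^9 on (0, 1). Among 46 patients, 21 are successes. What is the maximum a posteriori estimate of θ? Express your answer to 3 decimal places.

θ̂_MAP = 0.433

The prior density ∝ θ^5(1−θ)^9 is the kernel of Beta(6, 10).
Data: 21 successes in 46 trials. The binomial likelihood contributes θ^21(1−θ)^25, so the posterior is Beta(6+21, 10+25) = Beta(27, 35).
For Beta(a, b) with a, b > 1 the mode is (a−1)/(a+b−2) = 26/60 ≈ 0.433.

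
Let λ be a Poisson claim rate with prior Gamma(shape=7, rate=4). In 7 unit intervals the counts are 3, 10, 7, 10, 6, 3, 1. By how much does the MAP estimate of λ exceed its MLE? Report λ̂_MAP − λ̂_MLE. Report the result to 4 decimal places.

MAP − MLE = -1.5325

Σxᵢ = 40. Posterior is Gamma(47, 11); MAP = (47−1)/11 = 46/11 ≈ 4.18182.
MLE = x̄ = 40/7 ≈ 5.71429.
Difference = 46/11 − 40/7 = -118/77 ≈ -1.5325.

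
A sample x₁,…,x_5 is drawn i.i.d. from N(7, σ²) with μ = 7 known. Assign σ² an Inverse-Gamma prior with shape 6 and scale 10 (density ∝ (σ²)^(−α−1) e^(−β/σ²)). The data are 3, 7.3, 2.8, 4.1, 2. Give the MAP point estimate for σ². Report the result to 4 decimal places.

Sum of squared deviations about the known mean: SS = (3−7)² + (7.3−7)² + (2.8−7)² + (4.1−7)² + (2−7)² = 67.14.
The Normal likelihood contributes (σ²)^(−n/2) exp(−SS/(2σ²)), so the posterior is Inverse-Gamma(α + n/2, β + SS/2) = Inverse-Gamma(8.5, 43.57).
The mode of Inverse-Gamma(a, b) is b/(a+1) = 43.57/9.5 ≈ 4.5863.

σ̂²_MAP = 4.5863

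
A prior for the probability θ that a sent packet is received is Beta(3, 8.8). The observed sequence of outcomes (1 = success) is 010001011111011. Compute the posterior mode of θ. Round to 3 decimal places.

θ̂_MAP = 0.444

Prior: Beta(3, 8.8).
Data: 9 successes in 15 trials (from the sequence). The binomial likelihood contributes θ^9(1−θ)^6, so the posterior is Beta(3+9, 8.8+6) = Beta(12, 14.8).
For Beta(a, b) with a, b > 1 the mode is (a−1)/(a+b−2) = 11/24.8 ≈ 0.444.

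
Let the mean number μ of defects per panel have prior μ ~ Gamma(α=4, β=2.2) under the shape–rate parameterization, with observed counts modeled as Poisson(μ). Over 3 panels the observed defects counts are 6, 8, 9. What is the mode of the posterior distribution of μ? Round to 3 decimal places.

Σxᵢ = 6+8+9 = 23, with n = 3.
Posterior ∝ μ^3e^(−2.2μ) · μ^23e^(−3μ) = μ^26e^(−5.2μ), i.e. Gamma(shape=27, rate=5.2).
The mode of a Gamma(a, b) with a ≥ 1 (shape–rate) is (a−1)/b = 26/5.2 ≈ 5.000.

μ̂_MAP = 5.000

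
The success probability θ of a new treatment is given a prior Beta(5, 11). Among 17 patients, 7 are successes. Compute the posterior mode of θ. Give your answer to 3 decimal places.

θ̂_MAP = 0.355

Prior: Beta(5, 11).
Data: 7 successes in 17 trials. The binomial likelihood contributes θ^7(1−θ)^10, so the posterior is Beta(5+7, 11+10) = Beta(12, 21).
For Beta(a, b) with a, b > 1 the mode is (a−1)/(a+b−2) = 11/31 ≈ 0.355.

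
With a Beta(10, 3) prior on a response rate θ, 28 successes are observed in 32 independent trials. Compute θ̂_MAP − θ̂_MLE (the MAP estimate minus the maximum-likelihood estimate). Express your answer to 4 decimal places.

MAP − MLE = -0.0145

Posterior is Beta(38, 7); MAP = (38−1)/(45−2) = 37/43 ≈ 0.86047.
MLE ignores the prior: θ̂_MLE = k/n = 28/32 ≈ 0.87500.
Difference = 37/43 − 28/32 = -5/344 ≈ -0.0145.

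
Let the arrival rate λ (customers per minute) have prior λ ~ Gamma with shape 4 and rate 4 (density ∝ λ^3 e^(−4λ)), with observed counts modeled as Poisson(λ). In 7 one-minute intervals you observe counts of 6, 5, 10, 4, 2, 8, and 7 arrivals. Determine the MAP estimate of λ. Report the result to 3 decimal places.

λ̂_MAP = 4.091

Σxᵢ = 6+5+10+4+2+8+7 = 42, with n = 7.
Posterior ∝ λ^3e^(−4λ) · λ^42e^(−7λ) = λ^45e^(−11λ), i.e. Gamma(shape=46, rate=11).
The mode of a Gamma(a, b) with a ≥ 1 (shape–rate) is (a−1)/b = 45/11 ≈ 4.091.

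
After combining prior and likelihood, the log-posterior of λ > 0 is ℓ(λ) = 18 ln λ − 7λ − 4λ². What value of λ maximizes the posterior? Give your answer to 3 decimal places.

λ̂_MAP = 1.125

ℓ'(λ) = 18/λ − 7 − 8λ. Setting this to zero and multiplying by λ: 8λ² + 7λ − 18 = 0.
λ = (−7 + √(7² + 4·8·18)) / (2·8) = (−7 + √625) / 16 = (−7 + 25)/16 = 9/8.
ℓ''(λ) = −18/λ² − 8 < 0, confirming a maximum.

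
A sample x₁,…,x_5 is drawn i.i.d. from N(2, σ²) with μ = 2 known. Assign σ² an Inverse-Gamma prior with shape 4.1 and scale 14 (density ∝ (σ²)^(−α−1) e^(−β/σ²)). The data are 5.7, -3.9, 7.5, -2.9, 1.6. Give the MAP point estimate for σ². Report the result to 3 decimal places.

σ̂²_MAP = 8.613

Sum of squared deviations about the known mean: SS = (5.7−2)² + (-3.9−2)² + (7.5−2)² + (-2.9−2)² + (1.6−2)² = 102.92.
The Normal likelihood contributes (σ²)^(−n/2) exp(−SS/(2σ²)), so the posterior is Inverse-Gamma(α + n/2, β + SS/2) = Inverse-Gamma(6.6, 65.46).
The mode of Inverse-Gamma(a, b) is b/(a+1) = 65.46/7.6 ≈ 8.613.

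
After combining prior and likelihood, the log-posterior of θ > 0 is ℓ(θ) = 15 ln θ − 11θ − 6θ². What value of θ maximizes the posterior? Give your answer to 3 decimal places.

θ̂_MAP = 0.750

ℓ'(θ) = 15/θ − 11 − 12θ. Setting this to zero and multiplying by θ: 12θ² + 11θ − 15 = 0.
θ = (−11 + √(11² + 4·12·15)) / (2·12) = (−11 + √841) / 24 = (−11 + 29)/24 = 3/4.
ℓ''(θ) = −15/θ² − 12 < 0, confirming a maximum.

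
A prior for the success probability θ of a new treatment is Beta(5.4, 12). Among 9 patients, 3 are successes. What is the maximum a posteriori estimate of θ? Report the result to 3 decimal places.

Prior: Beta(5.4, 12).
Data: 3 successes in 9 trials. The binomial likelihood contributes θ^3(1−θ)^6, so the posterior is Beta(5.4+3, 12+6) = Beta(8.4, 18).
For Beta(a, b) with a, b > 1 the mode is (a−1)/(a+b−2) = 7.4/24.4 ≈ 0.303.

θ̂_MAP = 0.303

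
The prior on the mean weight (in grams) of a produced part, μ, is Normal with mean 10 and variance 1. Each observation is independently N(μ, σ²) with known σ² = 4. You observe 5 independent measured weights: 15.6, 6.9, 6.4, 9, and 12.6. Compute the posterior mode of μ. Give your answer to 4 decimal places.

n = 5; x̄ = (15.6 + 6.9 + 6.4 + 9 + 12.6)/5 = 50.5/5 = 10.1.
For a Normal prior and Normal likelihood with known variance, the posterior is Normal; its mode equals its mean, the precision-weighted average.
Prior precision 1/σ₀² = 1/1 = 1; data precision n/σ² = 5/4 = 1.25.
μ̂ = (1·10 + 1.25·10.1) / (1 + 1.25) = 22.625/2.25 = 181/18 ≈ 10.0556.

μ̂_MAP = 10.0556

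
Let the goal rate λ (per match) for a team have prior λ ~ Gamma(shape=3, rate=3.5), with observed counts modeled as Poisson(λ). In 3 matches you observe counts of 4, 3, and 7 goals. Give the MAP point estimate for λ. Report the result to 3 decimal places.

λ̂_MAP = 2.462

Σxᵢ = 4+3+7 = 14, with n = 3.
Posterior ∝ λ^2e^(−3.5λ) · λ^14e^(−3λ) = λ^16e^(−6.5λ), i.e. Gamma(shape=17, rate=6.5).
The mode of a Gamma(a, b) with a ≥ 1 (shape–rate) is (a−1)/b = 16/6.5 ≈ 2.462.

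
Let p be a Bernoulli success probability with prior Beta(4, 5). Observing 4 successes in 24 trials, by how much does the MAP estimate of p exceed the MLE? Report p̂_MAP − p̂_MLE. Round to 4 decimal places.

Posterior is Beta(8, 25); MAP = (8−1)/(33−2) = 7/31 ≈ 0.22581.
MLE ignores the prior: p̂_MLE = k/n = 4/24 ≈ 0.16667.
Difference = 7/31 − 4/24 = 11/186 ≈ 0.0591.

MAP − MLE = 0.0591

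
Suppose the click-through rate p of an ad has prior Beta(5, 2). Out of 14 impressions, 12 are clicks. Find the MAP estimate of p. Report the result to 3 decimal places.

p̂_MAP = 0.842

Prior: Beta(5, 2).
Data: 12 successes in 14 trials. The binomial likelihood contributes p^12(1−p)^2, so the posterior is Beta(5+12, 2+2) = Beta(17, 4).
For Beta(a, b) with a, b > 1 the mode is (a−1)/(a+b−2) = 16/19 ≈ 0.842.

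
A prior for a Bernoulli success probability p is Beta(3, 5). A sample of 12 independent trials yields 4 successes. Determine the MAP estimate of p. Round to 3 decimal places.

Prior: Beta(3, 5).
Data: 4 successes in 12 trials. The binomial likelihood contributes p^4(1−p)^8, so the posterior is Beta(3+4, 5+8) = Beta(7, 13).
For Beta(a, b) with a, b > 1 the mode is (a−1)/(a+b−2) = 6/18 ≈ 0.333.

p̂_MAP = 0.333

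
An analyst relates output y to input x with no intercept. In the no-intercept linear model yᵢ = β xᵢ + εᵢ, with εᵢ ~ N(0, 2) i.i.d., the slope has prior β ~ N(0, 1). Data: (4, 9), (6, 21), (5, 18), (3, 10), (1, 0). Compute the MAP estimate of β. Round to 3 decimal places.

β̂_MAP = 3.169

log p(β | y) = −Σ(yᵢ − βxᵢ)²/(2·2) − β²/(2·1) + const.
Setting the derivative to zero: Σxᵢ(yᵢ − βxᵢ)/2 − β/1 = 0, so β = Σxᵢyᵢ / (Σxᵢ² + σ²/τ²).
Σxᵢyᵢ = 4·9 + 6·21 + 5·18 + 3·10 + 1·0 = 282; Σxᵢ² = 87; σ²/τ² = 2.
β̂_MAP = 282 / (87 + 2) = 282/89 ≈ 3.169.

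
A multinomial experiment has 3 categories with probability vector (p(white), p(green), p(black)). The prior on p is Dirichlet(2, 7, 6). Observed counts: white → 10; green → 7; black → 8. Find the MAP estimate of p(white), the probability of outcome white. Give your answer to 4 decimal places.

MAP estimate of p(white) = 0.2973

The posterior is Dirichlet(αᵢ + nᵢ) = Dirichlet(12, 14, 14).
For a Dirichlet(a₁,…,a_K) with all aᵢ > 1, the mode has j-th component (aⱼ − 1)/(Σaᵢ − K).
Here Σaᵢ = 40 and K = 3, so p(white) = (12 − 1)/(40 − 3) = 11/37 ≈ 0.2973.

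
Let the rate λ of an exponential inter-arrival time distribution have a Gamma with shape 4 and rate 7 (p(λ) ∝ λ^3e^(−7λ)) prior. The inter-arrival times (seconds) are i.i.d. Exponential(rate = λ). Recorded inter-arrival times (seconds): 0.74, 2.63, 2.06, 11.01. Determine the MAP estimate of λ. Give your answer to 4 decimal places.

The Exponential(rate=λ) likelihood is ∝ λ^n e^(−λΣtᵢ). Here n = 4 and Σtᵢ = 0.74 + 2.63 + 2.06 + 11.01 = 16.44.
Posterior ∝ λ^3e^(−7λ) · λ^4e^(−16.44λ) = λ^7e^(−23.44λ), i.e. Gamma(8, 23.44).
Mode = (a−1)/b = 7/23.44 ≈ 0.2986.

λ̂_MAP = 0.2986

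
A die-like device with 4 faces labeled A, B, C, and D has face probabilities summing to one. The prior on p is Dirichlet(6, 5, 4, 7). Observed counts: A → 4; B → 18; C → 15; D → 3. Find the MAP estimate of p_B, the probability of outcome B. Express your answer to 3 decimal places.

The posterior is Dirichlet(αᵢ + nᵢ) = Dirichlet(10, 23, 19, 10).
For a Dirichlet(a₁,…,a_K) with all aᵢ > 1, the mode has j-th component (aⱼ − 1)/(Σaᵢ − K).
Here Σaᵢ = 62 and K = 4, so p_B = (23 − 1)/(62 − 4) = 22/58 ≈ 0.379.

MAP estimate of p_B = 0.379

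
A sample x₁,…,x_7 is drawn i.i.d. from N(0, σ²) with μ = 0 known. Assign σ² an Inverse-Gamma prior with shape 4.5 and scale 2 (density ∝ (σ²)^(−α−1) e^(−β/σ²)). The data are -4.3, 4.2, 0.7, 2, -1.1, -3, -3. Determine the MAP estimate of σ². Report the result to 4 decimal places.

Sum of squared deviations about the known mean: SS = (-4.3−0)² + (4.2−0)² + (0.7−0)² + (2−0)² + (-1.1−0)² + (-3−0)² + (-3−0)² = 59.83.
The Normal likelihood contributes (σ²)^(−n/2) exp(−SS/(2σ²)), so the posterior is Inverse-Gamma(α + n/2, β + SS/2) = Inverse-Gamma(8, 31.915).
The mode of Inverse-Gamma(a, b) is b/(a+1) = 31.915/9 ≈ 3.5461.

σ̂²_MAP = 3.5461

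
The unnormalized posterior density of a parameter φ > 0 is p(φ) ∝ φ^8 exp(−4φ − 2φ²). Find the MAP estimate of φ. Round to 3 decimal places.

φ̂_MAP = 1.000

ℓ'(φ) = 8/φ − 4 − 4φ. Setting this to zero and multiplying by φ: 4φ² + 4φ − 8 = 0.
φ = (−4 + √(4² + 4·4·8)) / (2·4) = (−4 + √144) / 8 = (−4 + 12)/8 = 1.
ℓ''(φ) = −8/φ² − 4 < 0, confirming a maximum.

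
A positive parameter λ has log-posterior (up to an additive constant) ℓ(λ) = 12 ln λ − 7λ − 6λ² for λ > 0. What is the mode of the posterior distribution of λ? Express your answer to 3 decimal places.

λ̂_MAP = 0.750

ℓ'(λ) = 12/λ − 7 − 12λ. Setting this to zero and multiplying by λ: 12λ² + 7λ − 12 = 0.
λ = (−7 + √(7² + 4·12·12)) / (2·12) = (−7 + √625) / 24 = (−7 + 25)/24 = 3/4.
ℓ''(λ) = −12/λ² − 12 < 0, confirming a maximum.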